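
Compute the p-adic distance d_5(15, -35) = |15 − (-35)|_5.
d_5(15, -35) = 1/25

Step 1 — x − y = 15 − (-35) = 50. Step 2 — v_5(50) = 2 (factor: 50 = (5^2 · 2); the sign does not affect v_p). Step 3 — |x − y|_5 = 5^{-2} = 1/25.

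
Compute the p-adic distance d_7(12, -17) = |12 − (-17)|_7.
d_7(12, -17) = 1

Step 1 — x − y = 12 − (-17) = 29. Step 2 — v_7(29) = 0 (factor: 29 = (7^0 · 29); the sign does not affect v_p). Step 3 — |x − y|_7 = 7^{0} = 1.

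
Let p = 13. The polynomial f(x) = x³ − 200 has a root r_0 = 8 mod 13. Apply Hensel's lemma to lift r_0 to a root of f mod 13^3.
r_2 = 1126 (mod 2197)

Hensel: r_{i+1} = r_i − f(r_i)/f′(r_i) mod 13^{i+2}, where f′(x) = 3x². Iterate:
  r_0 = 8 (mod 13)
  r_1 = 112 (mod 169)
  r_2 = 1126 (mod 2197)
Final: r = 1126 with f(r) ≡ 0 mod 13^3.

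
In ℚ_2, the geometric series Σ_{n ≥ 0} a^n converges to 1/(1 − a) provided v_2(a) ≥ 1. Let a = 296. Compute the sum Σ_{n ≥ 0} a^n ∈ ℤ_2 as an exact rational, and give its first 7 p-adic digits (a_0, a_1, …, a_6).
Σ a^n = 1/(1 − a) = -1/295;  first 7 digits = (1, 0, 0, 1, 0, 1, 1)

v_2(a) = 3 ≥ 1, so the series converges in ℤ_2 to 1/(1 − a) = 1/(1 − 296) = -1/295. Expand this rational in ℤ_2: compute digits iteratively via d_i = x_i mod 2, x_{i+1} = (x_i − d_i)/2. The first 7 digits are (1, 0, 0, 1, 0, 1, 1).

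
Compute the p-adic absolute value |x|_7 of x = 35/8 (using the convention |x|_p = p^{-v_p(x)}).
|35/8|_7 = 1/7

Step 1 — compute v_7(x) by factoring powers of 7 out of the numerator and denominator: v_7(35/8) = 1. Step 2 — apply |x|_p = p^{-v_p(x)} = 7^{-1} = 1/7.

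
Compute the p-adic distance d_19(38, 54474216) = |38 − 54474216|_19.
d_19(38, 54474216) = 1/2476099

Step 1 — x − y = 38 − 54474216 = -54474178. Step 2 — v_19(-54474178) = 5 (factor: -54474178 = −(19^5 · 22); the sign does not affect v_p). Step 3 — |x − y|_19 = 19^{-5} = 1/2476099.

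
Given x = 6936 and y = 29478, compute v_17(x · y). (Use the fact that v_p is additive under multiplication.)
v_17(204459408) = 5

v_p(x) = 2 (factor: 6936 = 17^2 · 24); v_p(y) = 3 (factor: 29478 = 17^3 · 6). Additivity: v_p(xy) = v_p(x) + v_p(y) = 2 + 3 = 5. (Direct check: xy = 204459408 = 17^5 · (144).)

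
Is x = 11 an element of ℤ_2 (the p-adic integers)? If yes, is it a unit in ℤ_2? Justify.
x ∈ ℤ_2^× (unit); v_2(x) = 0

ℤ_2 = {x ∈ ℚ_2 : v_2(x) ≥ 0} and ℤ_2^× = {x ∈ ℤ_2 : v_2(x) = 0}. Here v_2(11) = v_2(num) − v_2(den) = 0; compare against these criteria.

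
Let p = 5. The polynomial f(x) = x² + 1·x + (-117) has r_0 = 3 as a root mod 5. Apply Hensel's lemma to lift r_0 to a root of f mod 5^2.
r_1 = 18 (mod 25)

Hensel: r_{i+1} = r_i − f(r_i)·(f′(r_i))^{-1} mod 5^{i+2}, f′(x) = 2x + 1. Iterate:
  r_0 = 3 (mod 5)
  r_1 = 18 (mod 25)
Final: r = 18 satisfies f(r) ≡ 0 mod 5^2.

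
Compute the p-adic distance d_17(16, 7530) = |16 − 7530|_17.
d_17(16, 7530) = 1/289

Step 1 — x − y = 16 − 7530 = -7514. Step 2 — v_17(-7514) = 2 (factor: -7514 = −(17^2 · 26); the sign does not affect v_p). Step 3 — |x − y|_17 = 17^{-2} = 1/289.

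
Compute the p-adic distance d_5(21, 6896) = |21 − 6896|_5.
d_5(21, 6896) = 1/625

Step 1 — x − y = 21 − 6896 = -6875. Step 2 — v_5(-6875) = 4 (factor: -6875 = −(5^4 · 11); the sign does not affect v_p). Step 3 — |x − y|_5 = 5^{-4} = 1/625.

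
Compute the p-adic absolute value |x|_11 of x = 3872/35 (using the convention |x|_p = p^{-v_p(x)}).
|3872/35|_11 = 1/121

Step 1 — compute v_11(x) by factoring powers of 11 out of the numerator and denominator: v_11(3872/35) = 2. Step 2 — apply |x|_p = p^{-v_p(x)} = 11^{-2} = 1/121.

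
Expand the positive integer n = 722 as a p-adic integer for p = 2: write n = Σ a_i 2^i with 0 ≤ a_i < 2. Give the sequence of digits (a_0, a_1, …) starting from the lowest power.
(a_0, a_1, …) = (0, 1, 0, 0, 1, 0, 1, 1, 0, 1)

Repeated division by 2 gives the digits low-to-high: 722 = 1·2^1 + 1·2^4 + 1·2^6 + 1·2^7 + 1·2^9. Digit sequence: (0, 1, 0, 0, 1, 0, 1, 1, 0, 1).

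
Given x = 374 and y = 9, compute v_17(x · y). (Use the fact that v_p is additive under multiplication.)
v_17(3366) = 1

v_p(x) = 1 (factor: 374 = 17^1 · 22); v_p(y) = 0 (factor: 9 = 17^0 · 9). Additivity: v_p(xy) = v_p(x) + v_p(y) = 1 + 0 = 1. (Direct check: xy = 3366 = 17^1 · (198).)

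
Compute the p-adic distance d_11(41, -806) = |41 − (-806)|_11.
d_11(41, -806) = 1/121

Step 1 — x − y = 41 − (-806) = 847. Step 2 — v_11(847) = 2 (factor: 847 = (11^2 · 7); the sign does not affect v_p). Step 3 — |x − y|_11 = 11^{-2} = 1/121.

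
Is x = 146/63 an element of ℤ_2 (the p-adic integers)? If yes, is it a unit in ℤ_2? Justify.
x ∈ ℤ_2 but not a unit; v_2(x) = 1 > 0

ℤ_2 = {x ∈ ℚ_2 : v_2(x) ≥ 0} and ℤ_2^× = {x ∈ ℤ_2 : v_2(x) = 0}. Here v_2(146/63) = v_2(num) − v_2(den) = 1; compare against these criteria.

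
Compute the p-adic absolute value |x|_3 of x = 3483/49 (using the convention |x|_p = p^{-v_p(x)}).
|3483/49|_3 = 1/81

Step 1 — compute v_3(x) by factoring powers of 3 out of the numerator and denominator: v_3(3483/49) = 4. Step 2 — apply |x|_p = p^{-v_p(x)} = 3^{-4} = 1/81.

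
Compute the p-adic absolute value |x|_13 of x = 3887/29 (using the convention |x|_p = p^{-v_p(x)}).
|3887/29|_13 = 1/169

Step 1 — compute v_13(x) by factoring powers of 13 out of the numerator and denominator: v_13(3887/29) = 2. Step 2 — apply |x|_p = p^{-v_p(x)} = 13^{-2} = 1/169.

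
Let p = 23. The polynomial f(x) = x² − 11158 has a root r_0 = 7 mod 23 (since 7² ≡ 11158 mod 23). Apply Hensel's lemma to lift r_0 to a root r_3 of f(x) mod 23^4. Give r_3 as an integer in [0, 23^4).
r_3 = 140721 (mod 279841)

Hensel's recurrence: r_{i+1} = r_i − f(r_i)·(f′(r_i))^{-1} mod 23^{i+2}, with f′(x) = 2x. Iterate:
  r_0 = 7 (mod 23)
  r_1 = 7 (mod 529)
  r_2 = 6884 (mod 12167)
  r_3 = 140721 (mod 279841)
Final: r_3 = 140721, and one checks f(r_3) ≡ 0 mod 23^4.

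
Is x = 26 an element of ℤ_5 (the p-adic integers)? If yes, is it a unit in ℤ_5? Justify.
x ∈ ℤ_5^× (unit); v_5(x) = 0

ℤ_5 = {x ∈ ℚ_5 : v_5(x) ≥ 0} and ℤ_5^× = {x ∈ ℤ_5 : v_5(x) = 0}. Here v_5(26) = v_5(num) − v_5(den) = 0; compare against these criteria.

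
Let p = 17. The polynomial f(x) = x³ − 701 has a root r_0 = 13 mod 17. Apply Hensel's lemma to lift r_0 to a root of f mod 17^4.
r_3 = 608 (mod 83521)

Hensel: r_{i+1} = r_i − f(r_i)/f′(r_i) mod 17^{i+2}, where f′(x) = 3x². Iterate:
  r_0 = 13 (mod 17)
  r_1 = 30 (mod 289)
  r_2 = 608 (mod 4913)
  r_3 = 608 (mod 83521)
Final: r = 608 with f(r) ≡ 0 mod 17^4.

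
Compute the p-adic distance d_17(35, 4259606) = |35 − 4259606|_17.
d_17(35, 4259606) = 1/1419857

Step 1 — x − y = 35 − 4259606 = -4259571. Step 2 — v_17(-4259571) = 5 (factor: -4259571 = −(17^5 · 3); the sign does not affect v_p). Step 3 — |x − y|_17 = 17^{-5} = 1/1419857.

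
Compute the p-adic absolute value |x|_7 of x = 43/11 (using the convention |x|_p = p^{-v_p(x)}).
|43/11|_7 = 1

Step 1 — compute v_7(x) by factoring powers of 7 out of the numerator and denominator: v_7(43/11) = 0. Step 2 — apply |x|_p = p^{-v_p(x)} = 7^{0} = 1.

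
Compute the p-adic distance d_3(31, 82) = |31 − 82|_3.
d_3(31, 82) = 1/3

Step 1 — x − y = 31 − 82 = -51. Step 2 — v_3(-51) = 1 (factor: -51 = −(3^1 · 17); the sign does not affect v_p). Step 3 — |x − y|_3 = 3^{-1} = 1/3.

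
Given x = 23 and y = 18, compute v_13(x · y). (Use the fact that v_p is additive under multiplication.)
v_13(414) = 0

v_p(x) = 0 (factor: 23 = 13^0 · 23); v_p(y) = 0 (factor: 18 = 13^0 · 18). Additivity: v_p(xy) = v_p(x) + v_p(y) = 0 + 0 = 0. (Direct check: xy = 414 = 13^0 · (414).)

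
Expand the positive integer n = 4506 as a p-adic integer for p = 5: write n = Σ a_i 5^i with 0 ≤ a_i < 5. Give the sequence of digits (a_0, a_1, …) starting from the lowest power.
(a_0, a_1, …) = (1, 1, 0, 1, 2, 1)

Repeated division by 5 gives the digits low-to-high: 4506 = 1 + 1·5^1 + 1·5^3 + 2·5^4 + 1·5^5. Digit sequence: (1, 1, 0, 1, 2, 1).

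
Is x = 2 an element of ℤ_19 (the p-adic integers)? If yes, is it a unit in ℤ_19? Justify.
x ∈ ℤ_19^× (unit); v_19(x) = 0

ℤ_19 = {x ∈ ℚ_19 : v_19(x) ≥ 0} and ℤ_19^× = {x ∈ ℤ_19 : v_19(x) = 0}. Here v_19(2) = v_19(num) − v_19(den) = 0; compare against these criteria.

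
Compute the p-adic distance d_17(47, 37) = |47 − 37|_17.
d_17(47, 37) = 1

Step 1 — x − y = 47 − 37 = 10. Step 2 — v_17(10) = 0 (factor: 10 = (17^0 · 10); the sign does not affect v_p). Step 3 — |x − y|_17 = 17^{0} = 1.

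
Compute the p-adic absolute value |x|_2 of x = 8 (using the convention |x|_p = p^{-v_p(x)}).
|8|_2 = 1/8

Step 1 — compute v_2(x) by factoring powers of 2 out of the numerator and denominator: v_2(8) = 3. Step 2 — apply |x|_p = p^{-v_p(x)} = 2^{-3} = 1/8.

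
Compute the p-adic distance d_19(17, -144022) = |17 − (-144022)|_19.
d_19(17, -144022) = 1/6859

Step 1 — x − y = 17 − (-144022) = 144039. Step 2 — v_19(144039) = 3 (factor: 144039 = (19^3 · 21); the sign does not affect v_p). Step 3 — |x − y|_19 = 19^{-3} = 1/6859.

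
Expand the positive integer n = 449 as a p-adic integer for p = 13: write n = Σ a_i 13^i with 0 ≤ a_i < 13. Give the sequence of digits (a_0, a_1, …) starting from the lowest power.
(a_0, a_1, …) = (7, 8, 2)

Repeated division by 13 gives the digits low-to-high: 449 = 7 + 8·13^1 + 2·13^2. Digit sequence: (7, 8, 2).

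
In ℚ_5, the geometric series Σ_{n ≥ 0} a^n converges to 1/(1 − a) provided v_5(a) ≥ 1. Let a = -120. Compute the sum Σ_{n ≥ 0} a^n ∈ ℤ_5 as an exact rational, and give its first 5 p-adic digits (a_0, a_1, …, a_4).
Σ a^n = 1/(1 − a) = 1/121;  first 5 digits = (1, 1, 1, 0, 4)

v_5(a) = 1 ≥ 1, so the series converges in ℤ_5 to 1/(1 − a) = 1/(1 − (-120)) = 1/121. Expand this rational in ℤ_5: compute digits iteratively via d_i = x_i mod 5, x_{i+1} = (x_i − d_i)/5. The first 5 digits are (1, 1, 1, 0, 4).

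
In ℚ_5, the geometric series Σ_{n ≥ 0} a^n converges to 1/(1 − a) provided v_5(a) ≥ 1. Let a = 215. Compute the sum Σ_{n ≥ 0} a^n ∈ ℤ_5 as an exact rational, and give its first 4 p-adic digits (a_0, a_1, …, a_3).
Σ a^n = 1/(1 − a) = -1/214;  first 4 digits = (1, 3, 2, 3)

v_5(a) = 1 ≥ 1, so the series converges in ℤ_5 to 1/(1 − a) = 1/(1 − 215) = -1/214. Expand this rational in ℤ_5: compute digits iteratively via d_i = x_i mod 5, x_{i+1} = (x_i − d_i)/5. The first 4 digits are (1, 3, 2, 3).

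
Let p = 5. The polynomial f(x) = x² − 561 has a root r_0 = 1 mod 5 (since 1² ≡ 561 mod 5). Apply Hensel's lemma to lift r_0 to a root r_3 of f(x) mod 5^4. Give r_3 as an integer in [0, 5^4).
r_3 = 206 (mod 625)

Hensel's recurrence: r_{i+1} = r_i − f(r_i)·(f′(r_i))^{-1} mod 5^{i+2}, with f′(x) = 2x. Iterate:
  r_0 = 1 (mod 5)
  r_1 = 6 (mod 25)
  r_2 = 81 (mod 125)
  r_3 = 206 (mod 625)
Final: r_3 = 206, and one checks f(r_3) ≡ 0 mod 5^4.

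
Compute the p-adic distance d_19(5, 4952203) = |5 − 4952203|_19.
d_19(5, 4952203) = 1/2476099

Step 1 — x − y = 5 − 4952203 = -4952198. Step 2 — v_19(-4952198) = 5 (factor: -4952198 = −(19^5 · 2); the sign does not affect v_p). Step 3 — |x − y|_19 = 19^{-5} = 1/2476099.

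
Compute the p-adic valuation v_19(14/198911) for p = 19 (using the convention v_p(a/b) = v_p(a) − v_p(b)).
v_19(14/198911) = -3

Factor powers of 19 from the numerator and denominator of the reduced fraction: 14 = 19^0 · 14 and 198911 = 19^3 · 29. Apply v_p(a/b) = v_p(a) − v_p(b): v_19(14/198911) = 0 − 3 = -3.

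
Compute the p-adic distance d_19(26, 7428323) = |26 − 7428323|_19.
d_19(26, 7428323) = 1/2476099

Step 1 — x − y = 26 − 7428323 = -7428297. Step 2 — v_19(-7428297) = 5 (factor: -7428297 = −(19^5 · 3); the sign does not affect v_p). Step 3 — |x − y|_19 = 19^{-5} = 1/2476099.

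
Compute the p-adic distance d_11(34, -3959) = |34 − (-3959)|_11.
d_11(34, -3959) = 1/1331

Step 1 — x − y = 34 − (-3959) = 3993. Step 2 — v_11(3993) = 3 (factor: 3993 = (11^3 · 3); the sign does not affect v_p). Step 3 — |x − y|_11 = 11^{-3} = 1/1331.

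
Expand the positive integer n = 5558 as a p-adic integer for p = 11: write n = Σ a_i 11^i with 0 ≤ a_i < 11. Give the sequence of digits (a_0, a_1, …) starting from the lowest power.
(a_0, a_1, …) = (3, 10, 1, 4)

Repeated division by 11 gives the digits low-to-high: 5558 = 3 + 10·11^1 + 1·11^2 + 4·11^3. Digit sequence: (3, 10, 1, 4).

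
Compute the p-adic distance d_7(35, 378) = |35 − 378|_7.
d_7(35, 378) = 1/343

Step 1 — x − y = 35 − 378 = -343. Step 2 — v_7(-343) = 3 (factor: -343 = −(7^3 · 1); the sign does not affect v_p). Step 3 — |x − y|_7 = 7^{-3} = 1/343.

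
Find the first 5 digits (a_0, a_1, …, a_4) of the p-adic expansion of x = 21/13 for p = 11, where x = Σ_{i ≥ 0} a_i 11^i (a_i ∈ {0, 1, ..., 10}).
(a_0, …, a_4) = (5, 9, 0, 5, 8)

v_11(21/13) = 0 (numerator and denominator both coprime to 11), so x ∈ ℤ_11^×. Compute digits iteratively via a_i = x_i mod 11, x_{i+1} = (x_i − a_i)/11, with x_0 = x:
  x_0 = 21/13;  a_0 = 5;  x_1 = (x_0 − 5)/11 = -4/13
  x_1 = -4/13;  a_1 = 9;  x_2 = (x_1 − 9)/11 = -11/13
  x_2 = -11/13;  a_2 = 0;  x_3 = (x_2 − 0)/11 = -1/13
  x_3 = -1/13;  a_3 = 5;  x_4 = (x_3 − 5)/11 = -6/13
  x_4 = -6/13;  a_4 = 8;  x_5 = (x_4 − 8)/11 = -10/13
Digits: (5, 9, 0, 5, 8).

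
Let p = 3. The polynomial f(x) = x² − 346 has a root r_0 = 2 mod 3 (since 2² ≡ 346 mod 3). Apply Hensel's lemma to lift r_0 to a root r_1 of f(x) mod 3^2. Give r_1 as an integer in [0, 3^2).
r_1 = 2 (mod 9)

Hensel's recurrence: r_{i+1} = r_i − f(r_i)·(f′(r_i))^{-1} mod 3^{i+2}, with f′(x) = 2x. Iterate:
  r_0 = 2 (mod 3)
  r_1 = 2 (mod 9)
Final: r_1 = 2, and one checks f(r_1) ≡ 0 mod 3^2.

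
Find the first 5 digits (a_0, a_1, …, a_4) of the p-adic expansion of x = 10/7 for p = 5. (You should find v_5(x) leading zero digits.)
(a_0, …, a_4) = (0, 1, 2, 1, 4)

v_5(10/7) = 1, so a_0 = ... = a_0 = 0. Factor out: x = 5^1 · u with u = 2/7 a unit in ℤ_5. Expand u iteratively via a_{v+i} = u_i mod 5, u_{i+1} = (u_i − a_{v+i})/5:
  u_0 = 2/7;  a_1 = 1;  u_1 = (u_0 − 1)/5 = -1/7
  u_1 = -1/7;  a_2 = 2;  u_2 = (u_1 − 2)/5 = -3/7
  u_2 = -3/7;  a_3 = 1;  u_3 = (u_2 − 1)/5 = -2/7
  u_3 = -2/7;  a_4 = 4;  u_4 = (u_3 − 4)/5 = -6/7
Digits: (0, 1, 2, 1, 4).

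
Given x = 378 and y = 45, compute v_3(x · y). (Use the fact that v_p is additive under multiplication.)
v_3(17010) = 5

v_p(x) = 3 (factor: 378 = 3^3 · 14); v_p(y) = 2 (factor: 45 = 3^2 · 5). Additivity: v_p(xy) = v_p(x) + v_p(y) = 3 + 2 = 5. (Direct check: xy = 17010 = 3^5 · (70).)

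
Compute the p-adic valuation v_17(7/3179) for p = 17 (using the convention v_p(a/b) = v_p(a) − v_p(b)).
v_17(7/3179) = -2

Factor powers of 17 from the numerator and denominator of the reduced fraction: 7 = 17^0 · 7 and 3179 = 17^2 · 11. Apply v_p(a/b) = v_p(a) − v_p(b): v_17(7/3179) = 0 − 2 = -2.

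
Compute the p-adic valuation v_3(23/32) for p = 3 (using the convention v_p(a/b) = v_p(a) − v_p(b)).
v_3(23/32) = 0

Factor powers of 3 from the numerator and denominator of the reduced fraction: 23 = 3^0 · 23 and 32 = 3^0 · 32. Apply v_p(a/b) = v_p(a) − v_p(b): v_3(23/32) = 0 − 0 = 0.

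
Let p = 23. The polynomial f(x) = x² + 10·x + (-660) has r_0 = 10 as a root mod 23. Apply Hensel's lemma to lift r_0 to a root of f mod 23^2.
r_1 = 378 (mod 529)

Hensel: r_{i+1} = r_i − f(r_i)·(f′(r_i))^{-1} mod 23^{i+2}, f′(x) = 2x + 10. Iterate:
  r_0 = 10 (mod 23)
  r_1 = 378 (mod 529)
Final: r = 378 satisfies f(r) ≡ 0 mod 23^2.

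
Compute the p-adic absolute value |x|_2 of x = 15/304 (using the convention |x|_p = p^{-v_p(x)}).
|15/304|_2 = 16

Step 1 — compute v_2(x) by factoring powers of 2 out of the numerator and denominator: v_2(15/304) = -4. Step 2 — apply |x|_p = p^{-v_p(x)} = 2^{4} = 16.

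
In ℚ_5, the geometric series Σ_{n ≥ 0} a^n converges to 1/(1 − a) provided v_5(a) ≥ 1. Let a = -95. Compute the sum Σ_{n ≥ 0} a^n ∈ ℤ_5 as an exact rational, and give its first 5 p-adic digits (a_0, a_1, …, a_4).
Σ a^n = 1/(1 − a) = 1/96;  first 5 digits = (1, 1, 2, 2, 3)

v_5(a) = 1 ≥ 1, so the series converges in ℤ_5 to 1/(1 − a) = 1/(1 − (-95)) = 1/96. Expand this rational in ℤ_5: compute digits iteratively via d_i = x_i mod 5, x_{i+1} = (x_i − d_i)/5. The first 5 digits are (1, 1, 2, 2, 3).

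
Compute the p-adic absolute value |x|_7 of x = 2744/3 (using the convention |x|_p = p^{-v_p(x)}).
|2744/3|_7 = 1/343

Step 1 — compute v_7(x) by factoring powers of 7 out of the numerator and denominator: v_7(2744/3) = 3. Step 2 — apply |x|_p = p^{-v_p(x)} = 7^{-3} = 1/343.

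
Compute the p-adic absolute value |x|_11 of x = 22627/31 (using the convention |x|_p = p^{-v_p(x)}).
|22627/31|_11 = 1/1331

Step 1 — compute v_11(x) by factoring powers of 11 out of the numerator and denominator: v_11(22627/31) = 3. Step 2 — apply |x|_p = p^{-v_p(x)} = 11^{-3} = 1/1331.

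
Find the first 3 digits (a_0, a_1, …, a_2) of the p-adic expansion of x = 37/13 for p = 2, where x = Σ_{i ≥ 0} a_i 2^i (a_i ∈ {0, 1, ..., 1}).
(a_0, …, a_2) = (1, 0, 0)

v_2(37/13) = 0 (numerator and denominator both coprime to 2), so x ∈ ℤ_2^×. Compute digits iteratively via a_i = x_i mod 2, x_{i+1} = (x_i − a_i)/2, with x_0 = x:
  x_0 = 37/13;  a_0 = 1;  x_1 = (x_0 − 1)/2 = 12/13
  x_1 = 12/13;  a_1 = 0;  x_2 = (x_1 − 0)/2 = 6/13
  x_2 = 6/13;  a_2 = 0;  x_3 = (x_2 − 0)/2 = 3/13
Digits: (1, 0, 0).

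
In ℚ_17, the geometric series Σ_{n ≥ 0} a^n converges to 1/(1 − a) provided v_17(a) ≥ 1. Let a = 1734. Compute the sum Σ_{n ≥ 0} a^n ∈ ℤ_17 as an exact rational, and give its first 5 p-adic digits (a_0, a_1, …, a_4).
Σ a^n = 1/(1 − a) = -1/1733;  first 5 digits = (1, 0, 6, 0, 2)

v_17(a) = 2 ≥ 1, so the series converges in ℤ_17 to 1/(1 − a) = 1/(1 − 1734) = -1/1733. Expand this rational in ℤ_17: compute digits iteratively via d_i = x_i mod 17, x_{i+1} = (x_i − d_i)/17. The first 5 digits are (1, 0, 6, 0, 2).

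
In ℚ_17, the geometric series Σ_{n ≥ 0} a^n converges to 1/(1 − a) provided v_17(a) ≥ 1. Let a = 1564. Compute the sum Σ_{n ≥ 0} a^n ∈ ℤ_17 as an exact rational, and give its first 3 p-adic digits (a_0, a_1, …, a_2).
Σ a^n = 1/(1 − a) = -1/1563;  first 3 digits = (1, 7, 3)

v_17(a) = 1 ≥ 1, so the series converges in ℤ_17 to 1/(1 − a) = 1/(1 − 1564) = -1/1563. Expand this rational in ℤ_17: compute digits iteratively via d_i = x_i mod 17, x_{i+1} = (x_i − d_i)/17. The first 3 digits are (1, 7, 3).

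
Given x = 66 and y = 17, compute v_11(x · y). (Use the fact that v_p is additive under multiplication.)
v_11(1122) = 1

v_p(x) = 1 (factor: 66 = 11^1 · 6); v_p(y) = 0 (factor: 17 = 11^0 · 17). Additivity: v_p(xy) = v_p(x) + v_p(y) = 1 + 0 = 1. (Direct check: xy = 1122 = 11^1 · (102).)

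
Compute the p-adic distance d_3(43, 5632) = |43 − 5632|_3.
d_3(43, 5632) = 1/243

Step 1 — x − y = 43 − 5632 = -5589. Step 2 — v_3(-5589) = 5 (factor: -5589 = −(3^5 · 23); the sign does not affect v_p). Step 3 — |x − y|_3 = 3^{-5} = 1/243.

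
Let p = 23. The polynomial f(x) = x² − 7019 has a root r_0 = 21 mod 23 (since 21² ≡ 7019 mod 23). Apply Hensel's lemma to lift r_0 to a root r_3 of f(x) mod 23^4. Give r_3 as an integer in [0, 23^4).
r_3 = 184849 (mod 279841)

Hensel's recurrence: r_{i+1} = r_i − f(r_i)·(f′(r_i))^{-1} mod 23^{i+2}, with f′(x) = 2x. Iterate:
  r_0 = 21 (mod 23)
  r_1 = 228 (mod 529)
  r_2 = 2344 (mod 12167)
  r_3 = 184849 (mod 279841)
Final: r_3 = 184849, and one checks f(r_3) ≡ 0 mod 23^4.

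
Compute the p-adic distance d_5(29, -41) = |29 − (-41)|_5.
d_5(29, -41) = 1/5

Step 1 — x − y = 29 − (-41) = 70. Step 2 — v_5(70) = 1 (factor: 70 = (5^1 · 14); the sign does not affect v_p). Step 3 — |x − y|_5 = 5^{-1} = 1/5.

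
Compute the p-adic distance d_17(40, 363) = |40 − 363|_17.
d_17(40, 363) = 1/17

Step 1 — x − y = 40 − 363 = -323. Step 2 — v_17(-323) = 1 (factor: -323 = −(17^1 · 19); the sign does not affect v_p). Step 3 — |x − y|_17 = 17^{-1} = 1/17.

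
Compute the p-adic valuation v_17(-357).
v_17(-357) = 1

v_17(n) is the largest exponent k such that 17^k divides n. Factor out: -357 = -17^1 · 21. (Sign doesn't affect v_p.) So v_17(-357) = 1.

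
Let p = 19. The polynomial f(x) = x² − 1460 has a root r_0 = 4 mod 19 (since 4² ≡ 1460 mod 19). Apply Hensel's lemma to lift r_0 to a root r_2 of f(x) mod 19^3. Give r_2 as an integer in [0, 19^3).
r_2 = 3614 (mod 6859)

Hensel's recurrence: r_{i+1} = r_i − f(r_i)·(f′(r_i))^{-1} mod 19^{i+2}, with f′(x) = 2x. Iterate:
  r_0 = 4 (mod 19)
  r_1 = 4 (mod 361)
  r_2 = 3614 (mod 6859)
Final: r_2 = 3614, and one checks f(r_2) ≡ 0 mod 19^3.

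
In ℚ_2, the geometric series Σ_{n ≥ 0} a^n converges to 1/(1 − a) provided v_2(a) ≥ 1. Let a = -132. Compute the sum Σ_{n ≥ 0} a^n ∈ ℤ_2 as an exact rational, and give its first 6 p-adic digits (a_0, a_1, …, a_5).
Σ a^n = 1/(1 − a) = 1/133;  first 6 digits = (1, 0, 1, 1, 0, 0)

v_2(a) = 2 ≥ 1, so the series converges in ℤ_2 to 1/(1 − a) = 1/(1 − (-132)) = 1/133. Expand this rational in ℤ_2: compute digits iteratively via d_i = x_i mod 2, x_{i+1} = (x_i − d_i)/2. The first 6 digits are (1, 0, 1, 1, 0, 0).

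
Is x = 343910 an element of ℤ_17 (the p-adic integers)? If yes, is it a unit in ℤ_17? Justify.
x ∈ ℤ_17 but not a unit; v_17(x) = 3 > 0

ℤ_17 = {x ∈ ℚ_17 : v_17(x) ≥ 0} and ℤ_17^× = {x ∈ ℤ_17 : v_17(x) = 0}. Here v_17(343910) = v_17(num) − v_17(den) = 3; compare against these criteria.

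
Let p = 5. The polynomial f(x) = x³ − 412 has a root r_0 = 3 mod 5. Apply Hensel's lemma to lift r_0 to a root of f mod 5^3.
r_2 = 83 (mod 125)

Hensel: r_{i+1} = r_i − f(r_i)/f′(r_i) mod 5^{i+2}, where f′(x) = 3x². Iterate:
  r_0 = 3 (mod 5)
  r_1 = 8 (mod 25)
  r_2 = 83 (mod 125)
Final: r = 83 with f(r) ≡ 0 mod 5^3.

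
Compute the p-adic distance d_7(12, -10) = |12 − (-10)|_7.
d_7(12, -10) = 1

Step 1 — x − y = 12 − (-10) = 22. Step 2 — v_7(22) = 0 (factor: 22 = (7^0 · 22); the sign does not affect v_p). Step 3 — |x − y|_7 = 7^{0} = 1.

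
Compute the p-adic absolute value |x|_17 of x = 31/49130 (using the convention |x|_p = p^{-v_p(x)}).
|31/49130|_17 = 4913

Step 1 — compute v_17(x) by factoring powers of 17 out of the numerator and denominator: v_17(31/49130) = -3. Step 2 — apply |x|_p = p^{-v_p(x)} = 17^{3} = 4913.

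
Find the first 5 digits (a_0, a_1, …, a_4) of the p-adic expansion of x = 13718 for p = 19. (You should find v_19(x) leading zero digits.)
(a_0, …, a_4) = (0, 0, 0, 2, 0)

v_19(13718) = 3, so a_0 = ... = a_2 = 0. Factor out: x = 19^3 · u with u = 2 a unit in ℤ_19. Expand u iteratively via a_{v+i} = u_i mod 19, u_{i+1} = (u_i − a_{v+i})/19:
  u_0 = 2;  a_3 = 2;  u_1 = (u_0 − 2)/19 = 0
  u_1 = 0;  a_4 = 0;  u_2 = (u_1 − 0)/19 = 0
Digits: (0, 0, 0, 2, 0).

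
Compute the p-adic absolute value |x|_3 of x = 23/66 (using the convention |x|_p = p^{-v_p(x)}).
|23/66|_3 = 3

Step 1 — compute v_3(x) by factoring powers of 3 out of the numerator and denominator: v_3(23/66) = -1. Step 2 — apply |x|_p = p^{-v_p(x)} = 3^{1} = 3.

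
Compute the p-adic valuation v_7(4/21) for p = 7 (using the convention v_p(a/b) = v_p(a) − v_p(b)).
v_7(4/21) = -1

Factor powers of 7 from the numerator and denominator of the reduced fraction: 4 = 7^0 · 4 and 21 = 7^1 · 3. Apply v_p(a/b) = v_p(a) − v_p(b): v_7(4/21) = 0 − 1 = -1.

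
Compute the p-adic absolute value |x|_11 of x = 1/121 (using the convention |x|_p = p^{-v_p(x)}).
|1/121|_11 = 121

Step 1 — compute v_11(x) by factoring powers of 11 out of the numerator and denominator: v_11(1/121) = -2. Step 2 — apply |x|_p = p^{-v_p(x)} = 11^{2} = 121.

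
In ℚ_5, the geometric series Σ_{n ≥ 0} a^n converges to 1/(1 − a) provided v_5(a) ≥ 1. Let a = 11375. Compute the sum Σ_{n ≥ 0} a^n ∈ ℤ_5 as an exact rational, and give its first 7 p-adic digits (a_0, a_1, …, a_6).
Σ a^n = 1/(1 − a) = -1/11374;  first 7 digits = (1, 0, 0, 1, 3, 3, 1)

v_5(a) = 3 ≥ 1, so the series converges in ℤ_5 to 1/(1 − a) = 1/(1 − 11375) = -1/11374. Expand this rational in ℤ_5: compute digits iteratively via d_i = x_i mod 5, x_{i+1} = (x_i − d_i)/5. The first 7 digits are (1, 0, 0, 1, 3, 3, 1).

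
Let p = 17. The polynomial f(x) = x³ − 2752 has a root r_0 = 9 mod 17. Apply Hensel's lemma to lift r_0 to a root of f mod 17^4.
r_3 = 78039 (mod 83521)

Hensel: r_{i+1} = r_i − f(r_i)/f′(r_i) mod 17^{i+2}, where f′(x) = 3x². Iterate:
  r_0 = 9 (mod 17)
  r_1 = 9 (mod 289)
  r_2 = 4344 (mod 4913)
  r_3 = 78039 (mod 83521)
Final: r = 78039 with f(r) ≡ 0 mod 17^4.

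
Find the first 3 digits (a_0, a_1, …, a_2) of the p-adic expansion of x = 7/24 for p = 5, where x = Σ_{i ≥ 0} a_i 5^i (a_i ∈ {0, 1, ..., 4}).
(a_0, …, a_2) = (3, 3, 2)

v_5(7/24) = 0 (numerator and denominator both coprime to 5), so x ∈ ℤ_5^×. Compute digits iteratively via a_i = x_i mod 5, x_{i+1} = (x_i − a_i)/5, with x_0 = x:
  x_0 = 7/24;  a_0 = 3;  x_1 = (x_0 − 3)/5 = -13/24
  x_1 = -13/24;  a_1 = 3;  x_2 = (x_1 − 3)/5 = -17/24
  x_2 = -17/24;  a_2 = 2;  x_3 = (x_2 − 2)/5 = -13/24
Digits: (3, 3, 2).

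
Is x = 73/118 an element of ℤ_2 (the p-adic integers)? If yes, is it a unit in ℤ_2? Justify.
x ∉ ℤ_2 (v_2(x) = -1 < 0)

ℤ_2 = {x ∈ ℚ_2 : v_2(x) ≥ 0} and ℤ_2^× = {x ∈ ℤ_2 : v_2(x) = 0}. Here v_2(73/118) = v_2(num) − v_2(den) = -1; compare against these criteria.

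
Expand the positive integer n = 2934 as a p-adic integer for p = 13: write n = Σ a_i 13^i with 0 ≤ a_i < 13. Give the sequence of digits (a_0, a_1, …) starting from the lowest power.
(a_0, a_1, …) = (9, 4, 4, 1)

Repeated division by 13 gives the digits low-to-high: 2934 = 9 + 4·13^1 + 4·13^2 + 1·13^3. Digit sequence: (9, 4, 4, 1).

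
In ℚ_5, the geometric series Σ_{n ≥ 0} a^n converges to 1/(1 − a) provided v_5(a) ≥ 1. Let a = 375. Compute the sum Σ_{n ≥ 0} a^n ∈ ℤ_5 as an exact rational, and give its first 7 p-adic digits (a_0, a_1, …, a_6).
Σ a^n = 1/(1 − a) = -1/374;  first 7 digits = (1, 0, 0, 3, 0, 0, 4)

v_5(a) = 3 ≥ 1, so the series converges in ℤ_5 to 1/(1 − a) = 1/(1 − 375) = -1/374. Expand this rational in ℤ_5: compute digits iteratively via d_i = x_i mod 5, x_{i+1} = (x_i − d_i)/5. The first 7 digits are (1, 0, 0, 3, 0, 0, 4).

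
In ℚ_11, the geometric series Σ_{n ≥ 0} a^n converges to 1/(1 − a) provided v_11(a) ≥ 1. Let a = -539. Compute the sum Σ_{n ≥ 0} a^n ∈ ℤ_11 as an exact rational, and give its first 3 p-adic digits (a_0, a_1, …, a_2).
Σ a^n = 1/(1 − a) = 1/540;  first 3 digits = (1, 6, 9)

v_11(a) = 1 ≥ 1, so the series converges in ℤ_11 to 1/(1 − a) = 1/(1 − (-539)) = 1/540. Expand this rational in ℤ_11: compute digits iteratively via d_i = x_i mod 11, x_{i+1} = (x_i − d_i)/11. The first 3 digits are (1, 6, 9).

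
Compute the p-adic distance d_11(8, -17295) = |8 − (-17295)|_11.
d_11(8, -17295) = 1/1331

Step 1 — x − y = 8 − (-17295) = 17303. Step 2 — v_11(17303) = 3 (factor: 17303 = (11^3 · 13); the sign does not affect v_p). Step 3 — |x − y|_11 = 11^{-3} = 1/1331.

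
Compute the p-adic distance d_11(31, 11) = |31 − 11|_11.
d_11(31, 11) = 1

Step 1 — x − y = 31 − 11 = 20. Step 2 — v_11(20) = 0 (factor: 20 = (11^0 · 20); the sign does not affect v_p). Step 3 — |x − y|_11 = 11^{0} = 1.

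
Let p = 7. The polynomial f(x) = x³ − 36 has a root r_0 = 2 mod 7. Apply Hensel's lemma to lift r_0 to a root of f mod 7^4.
r_3 = 2193 (mod 2401)

Hensel: r_{i+1} = r_i − f(r_i)/f′(r_i) mod 7^{i+2}, where f′(x) = 3x². Iterate:
  r_0 = 2 (mod 7)
  r_1 = 37 (mod 49)
  r_2 = 135 (mod 343)
  r_3 = 2193 (mod 2401)
Final: r = 2193 with f(r) ≡ 0 mod 7^4.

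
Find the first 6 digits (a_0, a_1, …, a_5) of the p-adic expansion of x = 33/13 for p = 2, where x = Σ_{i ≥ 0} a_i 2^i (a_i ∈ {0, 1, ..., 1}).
(a_0, …, a_5) = (1, 0, 1, 0, 0, 1)

v_2(33/13) = 0 (numerator and denominator both coprime to 2), so x ∈ ℤ_2^×. Compute digits iteratively via a_i = x_i mod 2, x_{i+1} = (x_i − a_i)/2, with x_0 = x:
  x_0 = 33/13;  a_0 = 1;  x_1 = (x_0 − 1)/2 = 10/13
  x_1 = 10/13;  a_1 = 0;  x_2 = (x_1 − 0)/2 = 5/13
  x_2 = 5/13;  a_2 = 1;  x_3 = (x_2 − 1)/2 = -4/13
  x_3 = -4/13;  a_3 = 0;  x_4 = (x_3 − 0)/2 = -2/13
  x_4 = -2/13;  a_4 = 0;  x_5 = (x_4 − 0)/2 = -1/13
  x_5 = -1/13;  a_5 = 1;  x_6 = (x_5 − 1)/2 = -7/13
Digits: (1, 0, 1, 0, 0, 1).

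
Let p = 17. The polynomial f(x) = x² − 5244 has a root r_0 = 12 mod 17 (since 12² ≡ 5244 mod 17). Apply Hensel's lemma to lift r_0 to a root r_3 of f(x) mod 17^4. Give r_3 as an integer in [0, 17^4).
r_3 = 18865 (mod 83521)

Hensel's recurrence: r_{i+1} = r_i − f(r_i)·(f′(r_i))^{-1} mod 17^{i+2}, with f′(x) = 2x. Iterate:
  r_0 = 12 (mod 17)
  r_1 = 80 (mod 289)
  r_2 = 4126 (mod 4913)
  r_3 = 18865 (mod 83521)
Final: r_3 = 18865, and one checks f(r_3) ≡ 0 mod 17^4.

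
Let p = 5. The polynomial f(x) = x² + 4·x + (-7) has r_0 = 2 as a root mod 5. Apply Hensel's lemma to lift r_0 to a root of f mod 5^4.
r_3 = 567 (mod 625)

Hensel: r_{i+1} = r_i − f(r_i)·(f′(r_i))^{-1} mod 5^{i+2}, f′(x) = 2x + 4. Iterate:
  r_0 = 2 (mod 5)
  r_1 = 17 (mod 25)
  r_2 = 67 (mod 125)
  r_3 = 567 (mod 625)
Final: r = 567 satisfies f(r) ≡ 0 mod 5^4.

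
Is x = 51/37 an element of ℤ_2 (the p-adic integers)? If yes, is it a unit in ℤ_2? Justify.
x ∈ ℤ_2^× (unit); v_2(x) = 0

ℤ_2 = {x ∈ ℚ_2 : v_2(x) ≥ 0} and ℤ_2^× = {x ∈ ℤ_2 : v_2(x) = 0}. Here v_2(51/37) = v_2(num) − v_2(den) = 0; compare against these criteria.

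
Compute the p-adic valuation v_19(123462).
v_19(123462) = 3

v_19(n) is the largest exponent k such that 19^k divides n. Factor out: 123462 = 19^3 · 18. (Sign doesn't affect v_p.) So v_19(123462) = 3.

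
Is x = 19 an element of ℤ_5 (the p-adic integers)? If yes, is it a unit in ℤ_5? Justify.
x ∈ ℤ_5^× (unit); v_5(x) = 0

ℤ_5 = {x ∈ ℚ_5 : v_5(x) ≥ 0} and ℤ_5^× = {x ∈ ℤ_5 : v_5(x) = 0}. Here v_5(19) = v_5(num) − v_5(den) = 0; compare against these criteria.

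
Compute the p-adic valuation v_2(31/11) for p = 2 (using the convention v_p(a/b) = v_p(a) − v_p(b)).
v_2(31/11) = 0

Factor powers of 2 from the numerator and denominator of the reduced fraction: 31 = 2^0 · 31 and 11 = 2^0 · 11. Apply v_p(a/b) = v_p(a) − v_p(b): v_2(31/11) = 0 − 0 = 0.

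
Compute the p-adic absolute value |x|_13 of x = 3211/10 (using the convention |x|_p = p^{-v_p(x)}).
|3211/10|_13 = 1/169

Step 1 — compute v_13(x) by factoring powers of 13 out of the numerator and denominator: v_13(3211/10) = 2. Step 2 — apply |x|_p = p^{-v_p(x)} = 13^{-2} = 1/169.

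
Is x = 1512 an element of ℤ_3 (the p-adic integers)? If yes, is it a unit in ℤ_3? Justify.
x ∈ ℤ_3 but not a unit; v_3(x) = 3 > 0

ℤ_3 = {x ∈ ℚ_3 : v_3(x) ≥ 0} and ℤ_3^× = {x ∈ ℤ_3 : v_3(x) = 0}. Here v_3(1512) = v_3(num) − v_3(den) = 3; compare against these criteria.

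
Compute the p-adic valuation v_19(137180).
v_19(137180) = 3

v_19(n) is the largest exponent k such that 19^k divides n. Factor out: 137180 = 19^3 · 20. (Sign doesn't affect v_p.) So v_19(137180) = 3.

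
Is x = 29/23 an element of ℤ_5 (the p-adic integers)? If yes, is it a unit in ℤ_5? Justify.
x ∈ ℤ_5^× (unit); v_5(x) = 0

ℤ_5 = {x ∈ ℚ_5 : v_5(x) ≥ 0} and ℤ_5^× = {x ∈ ℤ_5 : v_5(x) = 0}. Here v_5(29/23) = v_5(num) − v_5(den) = 0; compare against these criteria.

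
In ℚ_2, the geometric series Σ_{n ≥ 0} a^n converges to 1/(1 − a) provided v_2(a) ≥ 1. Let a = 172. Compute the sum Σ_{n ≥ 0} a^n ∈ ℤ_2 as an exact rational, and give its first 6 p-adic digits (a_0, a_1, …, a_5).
Σ a^n = 1/(1 − a) = -1/171;  first 6 digits = (1, 0, 1, 1, 1, 1)

v_2(a) = 2 ≥ 1, so the series converges in ℤ_2 to 1/(1 − a) = 1/(1 − 172) = -1/171. Expand this rational in ℤ_2: compute digits iteratively via d_i = x_i mod 2, x_{i+1} = (x_i − d_i)/2. The first 6 digits are (1, 0, 1, 1, 1, 1).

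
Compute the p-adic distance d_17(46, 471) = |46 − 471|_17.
d_17(46, 471) = 1/17

Step 1 — x − y = 46 − 471 = -425. Step 2 — v_17(-425) = 1 (factor: -425 = −(17^1 · 25); the sign does not affect v_p). Step 3 — |x − y|_17 = 17^{-1} = 1/17.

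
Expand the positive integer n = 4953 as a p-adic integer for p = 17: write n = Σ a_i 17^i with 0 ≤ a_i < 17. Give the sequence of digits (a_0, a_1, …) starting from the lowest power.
(a_0, a_1, …) = (6, 2, 0, 1)

Repeated division by 17 gives the digits low-to-high: 4953 = 6 + 2·17^1 + 1·17^3. Digit sequence: (6, 2, 0, 1).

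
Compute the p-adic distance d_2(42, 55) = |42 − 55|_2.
d_2(42, 55) = 1

Step 1 — x − y = 42 − 55 = -13. Step 2 — v_2(-13) = 0 (factor: -13 = −(2^0 · 13); the sign does not affect v_p). Step 3 — |x − y|_2 = 2^{0} = 1.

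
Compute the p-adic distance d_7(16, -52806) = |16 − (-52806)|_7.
d_7(16, -52806) = 1/2401

Step 1 — x − y = 16 − (-52806) = 52822. Step 2 — v_7(52822) = 4 (factor: 52822 = (7^4 · 22); the sign does not affect v_p). Step 3 — |x − y|_7 = 7^{-4} = 1/2401.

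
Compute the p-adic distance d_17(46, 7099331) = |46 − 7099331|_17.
d_17(46, 7099331) = 1/1419857

Step 1 — x − y = 46 − 7099331 = -7099285. Step 2 — v_17(-7099285) = 5 (factor: -7099285 = −(17^5 · 5); the sign does not affect v_p). Step 3 — |x − y|_17 = 17^{-5} = 1/1419857.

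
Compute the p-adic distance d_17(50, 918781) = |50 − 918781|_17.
d_17(50, 918781) = 1/83521

Step 1 — x − y = 50 − 918781 = -918731. Step 2 — v_17(-918731) = 4 (factor: -918731 = −(17^4 · 11); the sign does not affect v_p). Step 3 — |x − y|_17 = 17^{-4} = 1/83521.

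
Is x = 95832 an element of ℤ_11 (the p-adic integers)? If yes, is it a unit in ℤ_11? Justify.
x ∈ ℤ_11 but not a unit; v_11(x) = 3 > 0

ℤ_11 = {x ∈ ℚ_11 : v_11(x) ≥ 0} and ℤ_11^× = {x ∈ ℤ_11 : v_11(x) = 0}. Here v_11(95832) = v_11(num) − v_11(den) = 3; compare against these criteria.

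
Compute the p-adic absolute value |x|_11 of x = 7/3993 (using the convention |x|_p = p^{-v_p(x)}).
|7/3993|_11 = 1331

Step 1 — compute v_11(x) by factoring powers of 11 out of the numerator and denominator: v_11(7/3993) = -3. Step 2 — apply |x|_p = p^{-v_p(x)} = 11^{3} = 1331.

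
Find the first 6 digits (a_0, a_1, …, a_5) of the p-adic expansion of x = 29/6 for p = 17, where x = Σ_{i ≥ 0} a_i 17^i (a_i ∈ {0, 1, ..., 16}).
(a_0, …, a_5) = (2, 3, 14, 2, 14, 2)

v_17(29/6) = 0 (numerator and denominator both coprime to 17), so x ∈ ℤ_17^×. Compute digits iteratively via a_i = x_i mod 17, x_{i+1} = (x_i − a_i)/17, with x_0 = x:
  x_0 = 29/6;  a_0 = 2;  x_1 = (x_0 − 2)/17 = 1/6
  x_1 = 1/6;  a_1 = 3;  x_2 = (x_1 − 3)/17 = -1/6
  x_2 = -1/6;  a_2 = 14;  x_3 = (x_2 − 14)/17 = -5/6
  x_3 = -5/6;  a_3 = 2;  x_4 = (x_3 − 2)/17 = -1/6
  x_4 = -1/6;  a_4 = 14;  x_5 = (x_4 − 14)/17 = -5/6
  x_5 = -5/6;  a_5 = 2;  x_6 = (x_5 − 2)/17 = -1/6
Digits: (2, 3, 14, 2, 14, 2).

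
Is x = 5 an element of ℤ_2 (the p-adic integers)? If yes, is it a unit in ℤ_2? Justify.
x ∈ ℤ_2^× (unit); v_2(x) = 0

ℤ_2 = {x ∈ ℚ_2 : v_2(x) ≥ 0} and ℤ_2^× = {x ∈ ℤ_2 : v_2(x) = 0}. Here v_2(5) = v_2(num) − v_2(den) = 0; compare against these criteria.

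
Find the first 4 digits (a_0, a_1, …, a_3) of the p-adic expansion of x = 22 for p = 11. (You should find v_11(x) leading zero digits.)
(a_0, …, a_3) = (0, 2, 0, 0)

v_11(22) = 1, so a_0 = ... = a_0 = 0. Factor out: x = 11^1 · u with u = 2 a unit in ℤ_11. Expand u iteratively via a_{v+i} = u_i mod 11, u_{i+1} = (u_i − a_{v+i})/11:
  u_0 = 2;  a_1 = 2;  u_1 = (u_0 − 2)/11 = 0
  u_1 = 0;  a_2 = 0;  u_2 = (u_1 − 0)/11 = 0
  u_2 = 0;  a_3 = 0;  u_3 = (u_2 − 0)/11 = 0
Digits: (0, 2, 0, 0).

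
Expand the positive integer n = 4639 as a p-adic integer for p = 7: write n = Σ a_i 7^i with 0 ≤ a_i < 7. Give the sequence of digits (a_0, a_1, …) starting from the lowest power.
(a_0, a_1, …) = (5, 4, 3, 6, 1)

Repeated division by 7 gives the digits low-to-high: 4639 = 5 + 4·7^1 + 3·7^2 + 6·7^3 + 1·7^4. Digit sequence: (5, 4, 3, 6, 1).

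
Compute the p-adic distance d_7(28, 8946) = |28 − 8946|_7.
d_7(28, 8946) = 1/343

Step 1 — x − y = 28 − 8946 = -8918. Step 2 — v_7(-8918) = 3 (factor: -8918 = −(7^3 · 26); the sign does not affect v_p). Step 3 — |x − y|_7 = 7^{-3} = 1/343.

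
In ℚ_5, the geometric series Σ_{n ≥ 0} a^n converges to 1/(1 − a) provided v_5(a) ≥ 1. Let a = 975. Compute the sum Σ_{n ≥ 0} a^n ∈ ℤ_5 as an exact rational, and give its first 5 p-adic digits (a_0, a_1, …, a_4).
Σ a^n = 1/(1 − a) = -1/974;  first 5 digits = (1, 0, 4, 2, 2)

v_5(a) = 2 ≥ 1, so the series converges in ℤ_5 to 1/(1 − a) = 1/(1 − 975) = -1/974. Expand this rational in ℤ_5: compute digits iteratively via d_i = x_i mod 5, x_{i+1} = (x_i − d_i)/5. The first 5 digits are (1, 0, 4, 2, 2).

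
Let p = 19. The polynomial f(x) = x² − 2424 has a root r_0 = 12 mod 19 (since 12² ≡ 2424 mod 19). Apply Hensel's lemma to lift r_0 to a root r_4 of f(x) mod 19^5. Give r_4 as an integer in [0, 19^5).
r_4 = 725356 (mod 2476099)

Hensel's recurrence: r_{i+1} = r_i − f(r_i)·(f′(r_i))^{-1} mod 19^{i+2}, with f′(x) = 2x. Iterate:
  r_0 = 12 (mod 19)
  r_1 = 107 (mod 361)
  r_2 = 5161 (mod 6859)
  r_3 = 73751 (mod 130321)
  r_4 = 725356 (mod 2476099)
Final: r_4 = 725356, and one checks f(r_4) ≡ 0 mod 19^5.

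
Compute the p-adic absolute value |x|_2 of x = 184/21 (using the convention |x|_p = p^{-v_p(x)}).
|184/21|_2 = 1/8

Step 1 — compute v_2(x) by factoring powers of 2 out of the numerator and denominator: v_2(184/21) = 3. Step 2 — apply |x|_p = p^{-v_p(x)} = 2^{-3} = 1/8.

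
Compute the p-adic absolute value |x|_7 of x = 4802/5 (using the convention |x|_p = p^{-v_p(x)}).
|4802/5|_7 = 1/2401

Step 1 — compute v_7(x) by factoring powers of 7 out of the numerator and denominator: v_7(4802/5) = 4. Step 2 — apply |x|_p = p^{-v_p(x)} = 7^{-4} = 1/2401.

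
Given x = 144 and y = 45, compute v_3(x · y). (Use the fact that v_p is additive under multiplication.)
v_3(6480) = 4

v_p(x) = 2 (factor: 144 = 3^2 · 16); v_p(y) = 2 (factor: 45 = 3^2 · 5). Additivity: v_p(xy) = v_p(x) + v_p(y) = 2 + 2 = 4. (Direct check: xy = 6480 = 3^4 · (80).)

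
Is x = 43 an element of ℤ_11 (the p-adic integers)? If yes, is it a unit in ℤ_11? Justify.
x ∈ ℤ_11^× (unit); v_11(x) = 0

ℤ_11 = {x ∈ ℚ_11 : v_11(x) ≥ 0} and ℤ_11^× = {x ∈ ℤ_11 : v_11(x) = 0}. Here v_11(43) = v_11(num) − v_11(den) = 0; compare against these criteria.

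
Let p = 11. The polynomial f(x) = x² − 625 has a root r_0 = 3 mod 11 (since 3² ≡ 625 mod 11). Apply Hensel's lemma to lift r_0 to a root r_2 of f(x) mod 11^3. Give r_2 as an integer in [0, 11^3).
r_2 = 25 (mod 1331)

Hensel's recurrence: r_{i+1} = r_i − f(r_i)·(f′(r_i))^{-1} mod 11^{i+2}, with f′(x) = 2x. Iterate:
  r_0 = 3 (mod 11)
  r_1 = 25 (mod 121)
  r_2 = 25 (mod 1331)
Final: r_2 = 25, and one checks f(r_2) ≡ 0 mod 11^3.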